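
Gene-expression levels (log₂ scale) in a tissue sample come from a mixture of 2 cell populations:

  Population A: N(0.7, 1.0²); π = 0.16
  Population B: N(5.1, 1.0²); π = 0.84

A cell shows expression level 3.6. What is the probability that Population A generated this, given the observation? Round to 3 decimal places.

Posterior ∝ prior × likelihood, so P(k | x) ∝ w_k f_k(x); normalise over all components.
Evaluate each component's likelihood at the observed value:
  L_A = (1/(1.0·√(2π)))·exp(−(3.6−0.7)²/(2·1.0²)) = 0.398942·exp(-4.20500) = 0.00595253
  L_B = (1/(1.0·√(2π)))·exp(−(3.6−5.1)²/(2·1.0²)) = 0.398942·exp(-1.12500) = 0.129518
Prior × likelihood for each component:
  w_A·L_A = 0.16 × 0.00595253 = 0.000952405
  w_B·L_B = 0.84 × 0.129518 = 0.108795
Normaliser: 0.000952405 + 0.108795 = 0.109747
So the posterior for Population A is 0.000952405 / 0.109747 ≈ 0.009.

0.009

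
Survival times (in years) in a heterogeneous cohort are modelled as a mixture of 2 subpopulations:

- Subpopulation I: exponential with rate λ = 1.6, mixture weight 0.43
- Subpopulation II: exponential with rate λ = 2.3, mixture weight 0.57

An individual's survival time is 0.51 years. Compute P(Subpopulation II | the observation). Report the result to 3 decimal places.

Posterior ∝ prior × likelihood, so P(k | x) ∝ π_k f_k(x); normalise over all components.
Component likelihoods at x = 0.51 years:
  p_I = 0.707515
  p_II = 0.711706
Weight by the priors:
  π_I·p_I = 0.43 × 0.707515 = 0.304231
  π_II·p_II = 0.57 × 0.711706 = 0.405672
Marginal: 0.304231 + 0.405672 = 0.709904
Responsibility of Subpopulation II: 0.405672 / 0.709904 ≈ 0.571

0.571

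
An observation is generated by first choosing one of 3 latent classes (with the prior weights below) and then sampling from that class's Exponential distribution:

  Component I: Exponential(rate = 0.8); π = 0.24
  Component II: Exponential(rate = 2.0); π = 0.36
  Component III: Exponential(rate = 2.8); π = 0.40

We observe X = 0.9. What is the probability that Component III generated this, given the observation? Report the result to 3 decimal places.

Posterior ∝ prior × likelihood, so P(k | x) ∝ P(Z=k) f_k(x); normalise over all components.
Evaluate each component's likelihood at the observed value:
  L_I = 0.389402
  L_II = 0.330598
  L_III = 0.225287
Weight by the priors:
  P(Z=I)·L_I = 0.24 × 0.389402 = 0.0934564
  P(Z=II)·L_II = 0.36 × 0.330598 = 0.119015
  P(Z=III)·L_III = 0.40 × 0.225287 = 0.0901148
Evidence: 0.0934564 + 0.119015 + 0.0901148 = 0.302586
Responsibility of Component III: 0.0901148 / 0.302586 ≈ 0.298

0.298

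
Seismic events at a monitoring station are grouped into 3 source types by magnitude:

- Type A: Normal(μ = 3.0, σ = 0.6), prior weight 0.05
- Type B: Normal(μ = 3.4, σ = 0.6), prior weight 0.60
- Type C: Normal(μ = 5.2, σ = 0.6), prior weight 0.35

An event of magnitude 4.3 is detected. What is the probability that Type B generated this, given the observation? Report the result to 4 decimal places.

0.6219

The responsibility of component k is w_k f_k(x) divided by Σ_j w_j f_j(x).
Component likelihoods at x = 4.3:
  f_A = (1/(0.6·√(2π)))·exp(−(4.3−3.0)²/(2·0.6²)) = 0.664904·exp(-2.34722) = 0.0635877
  f_B = (1/(0.6·√(2π)))·exp(−(4.3−3.4)²/(2·0.6²)) = 0.664904·exp(-1.12500) = 0.215863
  f_C = (1/(0.6·√(2π)))·exp(−(4.3−5.2)²/(2·0.6²)) = 0.664904·exp(-1.12500) = 0.215863
Prior × likelihood for each component:
  w_A·f_A = 0.05 × 0.0635877 = 0.00317939
  w_B·f_B = 0.60 × 0.215863 = 0.129518
  w_C·f_C = 0.35 × 0.215863 = 0.0755519
Denominator: 0.00317939 + 0.129518 + 0.0755519 = 0.208249
So the posterior for Type B is 0.129518 / 0.208249 ≈ 0.6219.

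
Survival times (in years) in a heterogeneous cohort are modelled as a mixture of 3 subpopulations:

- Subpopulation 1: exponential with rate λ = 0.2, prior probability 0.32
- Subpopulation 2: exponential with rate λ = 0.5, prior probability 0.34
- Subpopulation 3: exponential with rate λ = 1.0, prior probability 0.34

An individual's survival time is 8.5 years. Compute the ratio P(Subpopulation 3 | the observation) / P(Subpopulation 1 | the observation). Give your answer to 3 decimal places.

Only the two components matter; the odds are (π_i f_i(x)) / (π_j f_j(x)).
Component likelihoods at x = 8.5 years:
  f_1 = 0.2·e^(−0.2·8.5) = 0.2·e^(−1.7000) = 0.0365367
  f_2 = 0.5·e^(−0.5·8.5) = 0.5·e^(−4.2500) = 0.00713212
  f_3 = 1.0·e^(−1.0·8.5) = 1.0·e^(−8.5000) = 0.000203468
Odds = (0.34/0.32) × (0.000203468/0.0365367) = 1.0625 × 0.00556888 ≈ 0.006

0.006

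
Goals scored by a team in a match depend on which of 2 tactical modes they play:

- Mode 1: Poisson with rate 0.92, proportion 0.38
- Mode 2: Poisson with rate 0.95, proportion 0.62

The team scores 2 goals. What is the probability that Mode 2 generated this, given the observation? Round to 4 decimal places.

P(component k | x) = π_k·f_k(x) / marginal(x), where marginal(x) = Σ_j π_j·f_j(x).
Poisson probabilities:
  p_1 = e^(−0.92)·0.92^2/2! = 0.168653
  p_2 = e^(−0.95)·0.95^2/2! = 0.174517
Weight by the priors:
  π_1·p_1 = 0.38 × 0.168653 = 0.0640882
  π_2·p_2 = 0.62 × 0.174517 = 0.1082
Evidence: 0.0640882 + 0.1082 = 0.172289
P(Mode 2 | the observation) ≈ 0.6280

0.6280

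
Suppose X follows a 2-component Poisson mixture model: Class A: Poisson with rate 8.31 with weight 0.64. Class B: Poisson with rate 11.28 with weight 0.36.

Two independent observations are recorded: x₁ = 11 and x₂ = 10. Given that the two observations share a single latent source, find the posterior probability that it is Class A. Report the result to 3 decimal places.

0.525

The responsibility of component k is π_k f_k(x) divided by Σ_j π_j f_j(x).
Since both observations come from the same component, the likelihood for component k is f_k(x₁)·f_k(x₂).
  p_A = [0.0804393] × [0.106478] = 0.00856502
  p_B = [0.11896] × [0.116008] = 0.0138003
Prior × likelihood for each component:
  π_A·p_A = 0.64 × 0.00856502 = 0.00548161
  π_B·p_B = 0.36 × 0.0138003 = 0.00496811
Evidence: 0.00548161 + 0.00496811 = 0.0104497
P(Class A | data) ≈ 0.525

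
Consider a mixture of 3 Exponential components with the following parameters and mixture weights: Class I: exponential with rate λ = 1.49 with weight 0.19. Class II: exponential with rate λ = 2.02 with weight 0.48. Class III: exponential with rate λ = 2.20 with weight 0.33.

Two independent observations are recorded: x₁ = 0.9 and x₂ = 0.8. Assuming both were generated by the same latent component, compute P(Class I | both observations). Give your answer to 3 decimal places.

The responsibility of component k is P(Z=k) f_k(x) divided by Σ_j P(Z=j) f_j(x).
Since both observations come from the same component, the likelihood for component k is f_k(x₁)·f_k(x₂).
  f_I = [1.49·e^(−1.49·0.9) = 1.49·e^(−1.3410) = 0.38976] × [0.452384] = 0.176321
  f_II = [2.02·e^(−2.02·0.9) = 2.02·e^(−1.8180) = 0.327947] × [0.401358] = 0.131624
  f_III = [2.20·e^(−2.20·0.9) = 2.20·e^(−1.9800) = 0.303752] × [0.378499] = 0.11497
Unnormalised posteriors:
  P(Z=I)·f_I = 0.19 × 0.176321 = 0.033501
  P(Z=II)·f_II = 0.48 × 0.131624 = 0.0631796
  P(Z=III)·f_III = 0.33 × 0.11497 = 0.0379401
Marginal: 0.033501 + 0.0631796 + 0.0379401 = 0.134621
P(Class I | x₁,x₂) ≈ 0.249

0.249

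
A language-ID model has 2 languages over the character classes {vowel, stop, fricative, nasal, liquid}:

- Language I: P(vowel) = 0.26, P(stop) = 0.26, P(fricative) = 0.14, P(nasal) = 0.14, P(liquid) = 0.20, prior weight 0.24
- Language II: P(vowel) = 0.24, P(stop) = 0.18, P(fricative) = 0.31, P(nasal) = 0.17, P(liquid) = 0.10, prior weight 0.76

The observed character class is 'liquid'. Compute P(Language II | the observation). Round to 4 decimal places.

0.6129

P(component k | x) = π_k·f_k(x) / marginal(x), where marginal(x) = Σ_j π_j·f_j(x).
Categorical probabilities:
  L_I = P(liquid | comp) = 0.20
  L_II = P(liquid | comp) = 0.10
Prior × likelihood for each component:
  π_I·L_I = 0.24 × 0.2 = 0.048
  π_II·L_II = 0.76 × 0.1 = 0.076
Sum: 0.048 + 0.076 = 0.124
P(Language II | the observation) ≈ 0.6129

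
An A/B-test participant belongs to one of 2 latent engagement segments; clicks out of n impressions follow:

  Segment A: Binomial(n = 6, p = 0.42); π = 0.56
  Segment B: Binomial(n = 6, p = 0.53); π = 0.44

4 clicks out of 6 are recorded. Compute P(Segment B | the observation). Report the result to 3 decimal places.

The responsibility of component k is π_k f_k(x) divided by Σ_j π_j f_j(x).
Evaluate each component's likelihood at the observed value:
  L_A = 0.157016
  L_B = 0.261451
Multiply by the mixture weights:
  π_A·L_A = 0.56 × 0.157016 = 0.0879291
  π_B·L_B = 0.44 × 0.261451 = 0.115038
Normaliser: 0.0879291 + 0.115038 = 0.202968
P(Segment B | the observation) = 0.115038 / 0.202968 ≈ 0.567

0.567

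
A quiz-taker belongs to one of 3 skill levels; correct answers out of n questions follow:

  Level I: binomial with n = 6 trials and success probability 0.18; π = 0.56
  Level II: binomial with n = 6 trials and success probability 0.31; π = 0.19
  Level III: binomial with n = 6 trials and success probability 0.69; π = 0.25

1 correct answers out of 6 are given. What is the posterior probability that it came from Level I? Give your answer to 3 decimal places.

0.794

Posterior ∝ prior × likelihood, so P(k | x) ∝ P(Z=k) f_k(x); normalise over all components.
Evaluate each component's likelihood at the observed value:
  f_I = C(6,1)·0.18^1·0.82^5 = 6·0.18·0.37074 = 0.400399
  f_II = C(6,1)·0.31^1·0.69^5 = 6·0.31·0.156403 = 0.29091
  f_III = C(6,1)·0.69^1·0.31^5 = 6·0.69·0.00286292 = 0.0118525
Unnormalised posteriors:
  P(Z=I)·f_I = 0.56 × 0.400399 = 0.224223
  P(Z=II)·f_II = 0.19 × 0.29091 = 0.0552729
  P(Z=III)·f_III = 0.25 × 0.0118525 = 0.00296312
Evidence: 0.224223 + 0.0552729 + 0.00296312 = 0.282459
Responsibility of Level I: 0.224223 / 0.282459 ≈ 0.794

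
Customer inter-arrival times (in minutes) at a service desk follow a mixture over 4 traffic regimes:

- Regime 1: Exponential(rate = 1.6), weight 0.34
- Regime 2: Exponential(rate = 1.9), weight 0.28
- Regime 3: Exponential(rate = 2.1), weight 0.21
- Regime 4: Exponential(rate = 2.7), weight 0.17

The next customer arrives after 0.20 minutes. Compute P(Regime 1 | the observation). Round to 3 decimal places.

P(component k | x) = π_k·f_k(x) / marginal(x), where marginal(x) = Σ_j π_j·f_j(x).
Exponential densities:
  f_1 = 1.6·e^(−1.6·0.20) = 1.6·e^(−0.3200) = 1.16184
  f_2 = 1.9·e^(−1.9·0.20) = 1.9·e^(−0.3800) = 1.29934
  f_3 = 2.1·e^(−2.1·0.20) = 2.1·e^(−0.4200) = 1.3798
  f_4 = 2.7·e^(−2.7·0.20) = 2.7·e^(−0.5400) = 1.57342
Multiply by the mixture weights:
  π_1·f_1 = 0.34 × 1.16184 = 0.395025
  π_2·f_2 = 0.28 × 1.29934 = 0.363814
  π_3·f_3 = 0.21 × 1.3798 = 0.289758
  π_4·f_4 = 0.17 × 1.57342 = 0.267481
Denominator: 0.395025 + 0.363814 + 0.289758 + 0.267481 = 1.31608
P(Regime 1 | data) ≈ 0.300

0.300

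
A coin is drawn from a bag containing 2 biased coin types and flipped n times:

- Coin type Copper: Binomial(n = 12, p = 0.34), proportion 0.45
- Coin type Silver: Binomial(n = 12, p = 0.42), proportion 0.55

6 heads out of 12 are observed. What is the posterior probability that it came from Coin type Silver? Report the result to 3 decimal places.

P(component k | x) = π_k·f_k(x) / marginal(x), where marginal(x) = Σ_j π_j·f_j(x).
Binomial probabilities:
  f_Copper = C(12,6)·0.34^6·0.66^6 = 924·0.0015448·0.082654 = 0.11798
  f_Silver = C(12,6)·0.42^6·0.58^6 = 924·0.00548903·0.0380687 = 0.193079
Unnormalised posteriors:
  π_Copper·f_Copper = 0.45 × 0.11798 = 0.0530911
  π_Silver·f_Silver = 0.55 × 0.193079 = 0.106194
Sum: 0.0530911 + 0.106194 = 0.159285
So the posterior for Coin type Silver is 0.106194 / 0.159285 ≈ 0.667.

0.667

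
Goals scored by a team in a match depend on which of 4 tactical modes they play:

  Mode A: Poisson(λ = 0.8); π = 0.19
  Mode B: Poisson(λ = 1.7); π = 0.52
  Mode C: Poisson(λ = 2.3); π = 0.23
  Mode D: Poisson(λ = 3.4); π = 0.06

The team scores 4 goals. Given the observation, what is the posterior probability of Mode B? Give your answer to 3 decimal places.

By Bayes' theorem, P(k | x) = π_k f_k(x) / Σ_j π_j f_j(x).
Component likelihoods at x = 4 goals:
  p_A = e^(−0.8)·0.8^4/4! = 0.00766855
  p_B = e^(−1.7)·1.7^4/4! = 0.0635746
  p_C = e^(−2.3)·2.3^4/4! = 0.116902
  p_D = e^(−3.4)·3.4^4/4! = 0.185825
Unnormalised posteriors:
  π_A·p_A = 0.19 × 0.00766855 = 0.00145702
  π_B·p_B = 0.52 × 0.0635746 = 0.0330588
  π_C·p_C = 0.23 × 0.116902 = 0.0268875
  π_D·p_D = 0.06 × 0.185825 = 0.0111495
Sum: 0.00145702 + 0.0330588 + 0.0268875 + 0.0111495 = 0.0725528
P(Mode B | data) ≈ 0.456

0.456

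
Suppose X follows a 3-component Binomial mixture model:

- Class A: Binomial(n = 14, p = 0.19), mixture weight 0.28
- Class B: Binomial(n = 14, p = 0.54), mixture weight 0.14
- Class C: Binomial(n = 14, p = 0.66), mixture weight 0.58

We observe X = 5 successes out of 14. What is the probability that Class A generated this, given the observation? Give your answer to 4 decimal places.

0.5016

P(component k | x) = π_k·f_k(x) / marginal(x), where marginal(x) = Σ_j π_j·f_j(x).
Binomial probabilities:
  f_A = 0.0744042
  f_B = 0.0847722
  f_C = 0.0152228
Weight by the priors:
  π_A·f_A = 0.28 × 0.0744042 = 0.0208332
  π_B·f_B = 0.14 × 0.0847722 = 0.0118681
  π_C·f_C = 0.58 × 0.0152228 = 0.00882921
Normaliser: 0.0208332 + 0.0118681 + 0.00882921 = 0.0415305
Responsibility of Class A: 0.0208332 / 0.0415305 ≈ 0.5016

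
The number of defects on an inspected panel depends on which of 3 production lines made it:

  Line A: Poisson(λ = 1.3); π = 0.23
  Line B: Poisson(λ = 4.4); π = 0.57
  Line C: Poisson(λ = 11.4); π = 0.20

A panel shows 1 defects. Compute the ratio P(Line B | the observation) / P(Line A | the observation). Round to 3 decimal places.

Only the two components matter; the odds are (π_i f_i(x)) / (π_j f_j(x)).
Evaluate each component's likelihood at the observed value:
  L_A = e^(−1.3)·1.3^1/1! = 0.354291
  L_B = e^(−4.4)·4.4^1/1! = 0.0540203
  L_C = e^(−11.4)·11.4^1/1! = 0.000127629
Odds = (0.57/0.23) × (0.0540203/0.354291) = 2.47826 × 0.152474 ≈ 0.378

0.378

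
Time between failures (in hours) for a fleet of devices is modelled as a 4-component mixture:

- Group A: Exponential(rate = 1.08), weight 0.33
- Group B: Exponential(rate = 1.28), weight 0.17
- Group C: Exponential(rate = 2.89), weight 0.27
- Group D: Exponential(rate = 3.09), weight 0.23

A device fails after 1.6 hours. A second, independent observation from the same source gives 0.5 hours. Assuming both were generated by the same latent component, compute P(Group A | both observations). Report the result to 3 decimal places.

Posterior ∝ prior × likelihood, so P(k | x) ∝ w_k f_k(x); normalise over all components.
Since both observations come from the same component, the likelihood for component k is f_k(x₁)·f_k(x₂).
  p_A = [1.08·e^(−1.08·1.6) = 1.08·e^(−1.7280) = 0.19185] × [0.629368] = 0.120745
  p_B = [1.28·e^(−1.28·1.6) = 1.28·e^(−2.0480) = 0.165111] × [0.674934] = 0.111439
  p_C = [2.89·e^(−2.89·1.6) = 2.89·e^(−4.6240) = 0.0283609] × [0.681306] = 0.0193225
  p_D = [3.09·e^(−3.09·1.6) = 3.09·e^(−4.9440) = 0.0220195] × [0.659134] = 0.0145138
Unnormalised posteriors:
  w_A·p_A = 0.33 × 0.120745 = 0.0398457
  w_B·p_B = 0.17 × 0.111439 = 0.0189446
  w_C·p_C = 0.27 × 0.0193225 = 0.00521706
  w_D·p_D = 0.23 × 0.0145138 = 0.00333817
Normaliser: 0.0398457 + 0.0189446 + 0.00521706 + 0.00333817 = 0.0673455
P(Group A | x₁,x₂) = 0.0398457 / 0.0673455 ≈ 0.592

0.592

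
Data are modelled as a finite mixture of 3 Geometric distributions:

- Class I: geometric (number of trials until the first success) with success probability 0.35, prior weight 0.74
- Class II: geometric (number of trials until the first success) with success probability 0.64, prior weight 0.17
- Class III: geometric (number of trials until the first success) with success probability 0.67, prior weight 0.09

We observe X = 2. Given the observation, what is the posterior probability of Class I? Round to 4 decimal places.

0.7403

Posterior ∝ prior × likelihood, so P(k | x) ∝ P(Z=k) f_k(x); normalise over all components.
Evaluate each component's likelihood at the observed value:
  f_I = 0.2275
  f_II = 0.2304
  f_III = 0.2211
Prior × likelihood for each component:
  P(Z=I)·f_I = 0.74 × 0.2275 = 0.16835
  P(Z=II)·f_II = 0.17 × 0.2304 = 0.039168
  P(Z=III)·f_III = 0.09 × 0.2211 = 0.019899
Evidence: 0.16835 + 0.039168 + 0.019899 = 0.227417
P(Class I | x) = 0.16835 / 0.227417 ≈ 0.7403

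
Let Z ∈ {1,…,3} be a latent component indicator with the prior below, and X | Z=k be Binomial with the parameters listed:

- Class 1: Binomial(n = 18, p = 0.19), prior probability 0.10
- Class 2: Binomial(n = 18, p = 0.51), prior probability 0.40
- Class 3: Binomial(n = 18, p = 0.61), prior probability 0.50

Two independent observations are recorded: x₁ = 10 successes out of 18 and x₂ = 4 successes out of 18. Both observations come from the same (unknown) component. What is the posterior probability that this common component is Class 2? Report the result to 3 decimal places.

Posterior ∝ prior × likelihood, so P(k | x) ∝ π_k f_k(x); normalise over all components.
Since both observations come from the same component, the likelihood for component k is f_k(x₁)·f_k(x₂).
  f_1 = [C(18,10)·0.19^10·0.81^8 = 43758·6.13107e-08·0.185302 = 0.000497134] × [0.208702] = 0.000103753
  f_2 = [C(18,10)·0.51^10·0.49^8 = 43758·0.00119042·0.00332329 = 0.173112] × [0.00952242] = 0.00164845
  f_3 = [C(18,10)·0.61^10·0.39^8 = 43758·0.00713343·0.000535201 = 0.16706] × [0.000797894] = 0.000133296
Weight by the priors:
  π_1·f_1 = 0.10 × 0.000103753 = 1.03753e-05
  π_2·f_2 = 0.40 × 0.00164845 = 0.000659379
  π_3·f_3 = 0.50 × 0.000133296 = 6.66481e-05
Denominator: 1.03753e-05 + 0.000659379 + 6.66481e-05 = 0.000736402
P(Class 2 | data) ≈ 0.895

0.895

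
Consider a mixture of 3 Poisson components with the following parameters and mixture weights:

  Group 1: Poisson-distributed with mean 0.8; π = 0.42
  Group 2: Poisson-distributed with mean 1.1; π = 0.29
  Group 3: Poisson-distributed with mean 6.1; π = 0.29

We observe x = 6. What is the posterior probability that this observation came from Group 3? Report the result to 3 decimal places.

Posterior ∝ prior × likelihood, so P(k | x) ∝ w_k f_k(x); normalise over all components.
Evaluate each component's likelihood at the observed value:
  L_1 = 0.000163596
  L_2 = 0.00081903
  L_3 = 0.160491
Unnormalised posteriors:
  w_1·L_1 = 0.42 × 0.000163596 = 6.87102e-05
  w_2·L_2 = 0.29 × 0.00081903 = 0.000237519
  w_3·L_3 = 0.29 × 0.160491 = 0.0465423
Normaliser: 6.87102e-05 + 0.000237519 + 0.0465423 = 0.0468486
P(Group 3 | data) ≈ 0.993

0.993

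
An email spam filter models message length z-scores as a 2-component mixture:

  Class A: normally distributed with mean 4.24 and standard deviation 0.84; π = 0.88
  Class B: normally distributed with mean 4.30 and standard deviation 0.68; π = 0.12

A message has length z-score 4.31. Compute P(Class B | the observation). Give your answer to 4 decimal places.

The responsibility of component k is π_k f_k(x) divided by Σ_j π_j f_j(x).
Normal densities:
  f_A = (1/(0.84·√(2π)))·exp(−(4.31−4.24)²/(2·0.84²)) = 0.474931·exp(-0.00347) = 0.473285
  f_B = (1/(0.68·√(2π)))·exp(−(4.31−4.30)²/(2·0.68²)) = 0.586680·exp(-0.00011) = 0.586616
Prior × likelihood for each component:
  π_A·f_A = 0.88 × 0.473285 = 0.416491
  π_B·f_B = 0.12 × 0.586616 = 0.070394
Normaliser: 0.416491 + 0.070394 = 0.486885
P(Class B | the observation) = 0.070394 / 0.486885 ≈ 0.1446

0.1446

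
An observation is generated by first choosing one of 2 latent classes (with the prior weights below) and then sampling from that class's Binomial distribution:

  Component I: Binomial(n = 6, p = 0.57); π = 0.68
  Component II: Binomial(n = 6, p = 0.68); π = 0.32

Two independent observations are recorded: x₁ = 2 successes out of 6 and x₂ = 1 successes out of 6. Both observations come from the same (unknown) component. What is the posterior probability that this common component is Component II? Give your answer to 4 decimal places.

Apply Bayes' rule: the posterior for each component is proportional to its prior times its likelihood at x.
Since both observations come from the same component, the likelihood for component k is f_k(x₁)·f_k(x₂).
  p_I = [C(6,2)·0.57^2·0.43^4 = 15·0.3249·0.034188 = 0.166615] × [0.0502769] = 0.0083769
  p_II = [C(6,2)·0.68^2·0.32^4 = 15·0.4624·0.0104858 = 0.0727292] × [0.0136902] = 0.000995678
Multiply by the mixture weights:
  π_I·p_I = 0.68 × 0.0083769 = 0.00569629
  π_II·p_II = 0.32 × 0.000995678 = 0.000318617
Denominator: 0.00569629 + 0.000318617 = 0.00601491
Responsibility of Component II: 0.000318617 / 0.00601491 ≈ 0.0530

0.0530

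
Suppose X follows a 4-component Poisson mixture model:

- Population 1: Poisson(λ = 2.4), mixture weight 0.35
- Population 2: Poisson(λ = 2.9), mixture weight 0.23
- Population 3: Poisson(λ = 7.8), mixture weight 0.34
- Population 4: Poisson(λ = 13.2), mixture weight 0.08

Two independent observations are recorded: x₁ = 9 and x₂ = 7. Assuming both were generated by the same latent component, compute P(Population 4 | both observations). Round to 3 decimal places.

0.021

P(component k | x) = P(Z=k)·f_k(x) / marginal(x), where marginal(x) = Σ_j P(Z=j)·f_j(x).
Since both observations come from the same component, the likelihood for component k is f_k(x₁)·f_k(x₂).
  f_1 = [e^(−2.4)·2.4^9/9! = 0.000660437] × [0.00825546] = 5.45221e-06
  f_2 = [e^(−2.9)·2.9^9/9! = 0.00219971] × [0.0188322] = 4.14254e-05
  f_3 = [e^(−7.8)·7.8^9/9! = 0.120668] × [0.142802] = 0.0172316
  f_4 = [e^(−13.2)·13.2^9/9! = 0.0620462] × [0.0256389] = 0.0015908
Weight by the priors:
  P(Z=1)·f_1 = 0.35 × 5.45221e-06 = 1.90827e-06
  P(Z=2)·f_2 = 0.23 × 4.14254e-05 = 9.52784e-06
  P(Z=3)·f_3 = 0.34 × 0.0172316 = 0.00585875
  P(Z=4)·f_4 = 0.08 × 0.0015908 = 0.000127264
Evidence: 1.90827e-06 + 9.52784e-06 + 0.00585875 + 0.000127264 = 0.00599745
P(Population 4 | data) = 0.000127264 / 0.00599745 ≈ 0.021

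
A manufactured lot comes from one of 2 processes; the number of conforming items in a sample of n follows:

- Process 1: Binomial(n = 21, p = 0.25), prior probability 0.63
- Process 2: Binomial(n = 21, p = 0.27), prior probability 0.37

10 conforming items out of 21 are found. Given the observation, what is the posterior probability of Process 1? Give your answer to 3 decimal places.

Apply Bayes' rule: the posterior for each component is proportional to its prior times its likelihood at x.
Evaluate each component's likelihood at the observed value:
  f_1 = 0.0142069
  f_2 = 0.0227832
Weight by the priors:
  P(Z=1)·f_1 = 0.63 × 0.0142069 = 0.00895034
  P(Z=2)·f_2 = 0.37 × 0.0227832 = 0.00842978
Marginal: 0.00895034 + 0.00842978 = 0.0173801
Responsibility of Process 1: 0.00895034 / 0.0173801 ≈ 0.515

0.515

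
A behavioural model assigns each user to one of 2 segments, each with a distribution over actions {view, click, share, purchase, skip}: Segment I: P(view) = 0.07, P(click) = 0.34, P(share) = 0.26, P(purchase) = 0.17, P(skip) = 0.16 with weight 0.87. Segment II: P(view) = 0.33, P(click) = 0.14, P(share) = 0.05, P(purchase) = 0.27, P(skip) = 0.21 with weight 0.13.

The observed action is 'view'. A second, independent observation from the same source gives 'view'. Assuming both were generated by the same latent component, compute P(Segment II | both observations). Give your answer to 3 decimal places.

0.769

The responsibility of component k is P(Z=k) f_k(x) divided by Σ_j P(Z=j) f_j(x).
Since both observations come from the same component, the likelihood for component k is f_k(x₁)·f_k(x₂).
  f_I = [P(view | comp) = 0.07] × [0.07] = 0.0049
  f_II = [P(view | comp) = 0.33] × [0.33] = 0.1089
Weight by the priors:
  P(Z=I)·f_I = 0.87 × 0.0049 = 0.004263
  P(Z=II)·f_II = 0.13 × 0.1089 = 0.014157
Normaliser: 0.004263 + 0.014157 = 0.01842
P(Segment II | x) ≈ 0.769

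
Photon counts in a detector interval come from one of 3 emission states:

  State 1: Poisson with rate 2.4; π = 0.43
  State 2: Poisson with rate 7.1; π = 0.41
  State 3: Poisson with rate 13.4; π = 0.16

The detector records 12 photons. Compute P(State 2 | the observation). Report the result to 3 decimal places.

0.406

The responsibility of component k is P(Z=k) f_k(x) divided by Σ_j P(Z=j) f_j(x).
Poisson probabilities:
  p_1 = 6.91658e-06
  p_2 = 0.0282665
  p_3 = 0.106017
Prior × likelihood for each component:
  P(Z=1)·p_1 = 0.43 × 6.91658e-06 = 2.97413e-06
  P(Z=2)·p_2 = 0.41 × 0.0282665 = 0.0115893
  P(Z=3)·p_3 = 0.16 × 0.106017 = 0.0169627
Sum: 2.97413e-06 + 0.0115893 + 0.0169627 = 0.0285549
Responsibility of State 2: 0.0115893 / 0.0285549 ≈ 0.406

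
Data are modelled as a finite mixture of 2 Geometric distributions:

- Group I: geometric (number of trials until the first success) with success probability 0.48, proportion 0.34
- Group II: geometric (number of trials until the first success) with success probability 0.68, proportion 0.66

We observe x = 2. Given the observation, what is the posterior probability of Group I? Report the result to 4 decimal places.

P(component k | x) = π_k·f_k(x) / marginal(x), where marginal(x) = Σ_j π_j·f_j(x).
Geometric probabilities:
  p_I = 0.2496
  p_II = 0.2176
Prior × likelihood for each component:
  π_I·p_I = 0.34 × 0.2496 = 0.084864
  π_II·p_II = 0.66 × 0.2176 = 0.143616
Denominator: 0.084864 + 0.143616 = 0.22848
So the posterior for Group I is 0.084864 / 0.22848 ≈ 0.3714.

0.3714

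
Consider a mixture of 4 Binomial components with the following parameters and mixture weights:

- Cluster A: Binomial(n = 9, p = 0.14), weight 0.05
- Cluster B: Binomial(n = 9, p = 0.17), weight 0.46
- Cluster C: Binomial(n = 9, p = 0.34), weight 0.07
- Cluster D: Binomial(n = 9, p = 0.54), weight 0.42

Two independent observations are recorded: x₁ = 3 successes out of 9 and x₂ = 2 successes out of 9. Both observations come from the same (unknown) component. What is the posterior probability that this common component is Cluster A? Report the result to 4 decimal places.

By Bayes' theorem, P(k | x) = π_k f_k(x) / Σ_j π_j f_j(x).
Since both observations come from the same component, the likelihood for component k is f_k(x₁)·f_k(x₂).
  p_A = [0.0932511] × [0.245498] = 0.022893
  p_B = [0.134926] × [0.282323] = 0.0380927
  p_C = [0.272885] × [0.227022] = 0.0619509
  p_D = [0.125316] × [0.0457504] = 0.00573327
Unnormalised posteriors:
  π_A·p_A = 0.05 × 0.022893 = 0.00114465
  π_B·p_B = 0.46 × 0.0380927 = 0.0175226
  π_C·p_C = 0.07 × 0.0619509 = 0.00433656
  π_D·p_D = 0.42 × 0.00573327 = 0.00240797
Sum: 0.00114465 + 0.0175226 + 0.00433656 + 0.00240797 = 0.0254118
P(Cluster A | x₁,x₂) = 0.00114465 / 0.0254118 ≈ 0.0450

0.0450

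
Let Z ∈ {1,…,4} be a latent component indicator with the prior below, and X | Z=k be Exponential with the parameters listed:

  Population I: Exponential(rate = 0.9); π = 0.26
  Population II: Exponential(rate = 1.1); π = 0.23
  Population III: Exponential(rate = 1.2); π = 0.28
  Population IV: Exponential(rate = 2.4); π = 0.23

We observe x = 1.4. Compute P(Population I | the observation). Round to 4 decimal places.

0.3279

P(component k | x) = P(Z=k)·f_k(x) / marginal(x), where marginal(x) = Σ_j P(Z=j)·f_j(x).
Exponential densities:
  p_I = 0.9·e^(−0.9·1.4) = 0.9·e^(−1.2600) = 0.255289
  p_II = 1.1·e^(−1.1·1.4) = 1.1·e^(−1.5400) = 0.235819
  p_III = 1.2·e^(−1.2·1.4) = 1.2·e^(−1.6800) = 0.223649
  p_IV = 2.4·e^(−2.4·1.4) = 2.4·e^(−3.3600) = 0.0833646
Prior × likelihood for each component:
  P(Z=I)·p_I = 0.26 × 0.255289 = 0.066375
  P(Z=II)·p_II = 0.23 × 0.235819 = 0.0542384
  P(Z=III)·p_III = 0.28 × 0.223649 = 0.0626217
  P(Z=IV)·p_IV = 0.23 × 0.0833646 = 0.0191739
Denominator: 0.066375 + 0.0542384 + 0.0626217 + 0.0191739 = 0.202409
Responsibility of Population I: 0.066375 / 0.202409 ≈ 0.3279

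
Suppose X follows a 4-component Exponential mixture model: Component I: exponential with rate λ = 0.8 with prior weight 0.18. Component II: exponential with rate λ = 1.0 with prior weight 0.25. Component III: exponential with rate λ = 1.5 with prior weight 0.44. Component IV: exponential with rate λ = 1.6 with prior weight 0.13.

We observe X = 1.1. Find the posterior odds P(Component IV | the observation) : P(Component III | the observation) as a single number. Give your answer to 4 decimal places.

The posterior odds equal the prior odds times the likelihood ratio: (P(Z=i)/P(Z=j))·(f_i(x)/f_j(x)).
Evaluate each component's likelihood at the observed value:
  p_I = 0.331826
  p_II = 0.332871
  p_III = 0.288075
  p_IV = 0.275272
Posterior odds = (P(Z=IV)·p_IV) / (P(Z=III)·p_III) = (0.13·0.275272) / (0.44·0.288075) = 0.0357853 / 0.126753 ≈ 0.2823

0.2823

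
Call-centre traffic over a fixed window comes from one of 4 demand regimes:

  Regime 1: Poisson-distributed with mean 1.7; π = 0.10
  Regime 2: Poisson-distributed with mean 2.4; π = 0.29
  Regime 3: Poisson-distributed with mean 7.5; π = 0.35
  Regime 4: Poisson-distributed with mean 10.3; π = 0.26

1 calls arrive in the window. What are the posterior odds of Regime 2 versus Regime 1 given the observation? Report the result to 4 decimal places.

Only the two components matter; the odds are (w_i f_i(x)) / (w_j f_j(x)).
Evaluate each component's likelihood at the observed value:
  L_1 = 0.310562
  L_2 = 0.217723
  L_3 = 0.00414813
  L_4 = 0.000346421
Odds = (0.29/0.10) × (0.217723/0.310562) = 2.9 × 0.701062 ≈ 2.0331

2.0331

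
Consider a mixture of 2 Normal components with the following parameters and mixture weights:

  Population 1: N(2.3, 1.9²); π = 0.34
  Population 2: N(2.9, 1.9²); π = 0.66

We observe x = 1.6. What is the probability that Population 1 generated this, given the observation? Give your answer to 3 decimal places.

0.378

P(component k | x) = w_k·f_k(x) / marginal(x), where marginal(x) = Σ_j w_j·f_j(x).
Evaluate each component's likelihood at the observed value:
  p_1 = 0.196192
  p_2 = 0.16615
Prior × likelihood for each component:
  w_1·p_1 = 0.34 × 0.196192 = 0.0667054
  w_2·p_2 = 0.66 × 0.16615 = 0.109659
Sum: 0.0667054 + 0.109659 = 0.176364
So the posterior for Population 1 is 0.0667054 / 0.176364 ≈ 0.378.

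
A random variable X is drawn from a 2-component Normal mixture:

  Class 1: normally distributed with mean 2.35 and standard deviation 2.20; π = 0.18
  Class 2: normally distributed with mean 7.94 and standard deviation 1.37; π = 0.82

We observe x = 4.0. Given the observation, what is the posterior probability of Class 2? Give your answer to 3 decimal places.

The responsibility of component k is π_k f_k(x) divided by Σ_j π_j f_j(x).
Normal densities:
  f_1 = 0.136881
  f_2 = 0.00465792
Multiply by the mixture weights:
  π_1·f_1 = 0.18 × 0.136881 = 0.0246385
  π_2·f_2 = 0.82 × 0.00465792 = 0.0038195
Evidence: 0.0246385 + 0.0038195 = 0.028458
P(Class 2 | x) = 0.0038195 / 0.028458 ≈ 0.134

0.134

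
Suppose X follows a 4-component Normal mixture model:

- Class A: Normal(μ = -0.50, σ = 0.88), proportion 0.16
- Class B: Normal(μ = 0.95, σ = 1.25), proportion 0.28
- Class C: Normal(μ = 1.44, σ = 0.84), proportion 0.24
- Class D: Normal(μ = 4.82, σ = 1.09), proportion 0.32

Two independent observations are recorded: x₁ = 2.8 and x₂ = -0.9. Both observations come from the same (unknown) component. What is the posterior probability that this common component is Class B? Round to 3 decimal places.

0.907

The responsibility of component k is π_k f_k(x) divided by Σ_j π_j f_j(x).
Since both observations come from the same component, the likelihood for component k is f_k(x₁)·f_k(x₂).
  p_A = [0.000400677] × [0.408848] = 0.000163816
  p_B = [0.106748] × [0.106748] = 0.0113952
  p_C = [0.128062] × [0.00980672] = 0.00125587
  p_D = [0.0657226] × [3.83346e-07] = 2.51945e-08
Weight by the priors:
  π_A·p_A = 0.16 × 0.000163816 = 2.62106e-05
  π_B·p_B = 0.28 × 0.0113952 = 0.00319065
  π_C·p_C = 0.24 × 0.00125587 = 0.000301408
  π_D·p_D = 0.32 × 2.51945e-08 = 8.06225e-09
Normaliser: 2.62106e-05 + 0.00319065 + 0.000301408 + 8.06225e-09 = 0.00351828
Responsibility of Class B: 0.00319065 / 0.00351828 ≈ 0.907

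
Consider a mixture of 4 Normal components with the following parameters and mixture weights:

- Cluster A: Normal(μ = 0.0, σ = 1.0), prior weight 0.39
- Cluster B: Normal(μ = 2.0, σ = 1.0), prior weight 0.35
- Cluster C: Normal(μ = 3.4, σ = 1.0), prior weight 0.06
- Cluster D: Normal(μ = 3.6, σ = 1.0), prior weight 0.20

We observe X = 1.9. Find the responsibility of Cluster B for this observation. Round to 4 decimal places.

Apply Bayes' rule: the posterior for each component is proportional to its prior times its likelihood at x.
Component likelihoods at x = 1.9:
  p_A = (1/(1.0·√(2π)))·exp(−(1.9−0.0)²/(2·1.0²)) = 0.398942·exp(-1.80500) = 0.0656158
  p_B = (1/(1.0·√(2π)))·exp(−(1.9−2.0)²/(2·1.0²)) = 0.398942·exp(-0.00500) = 0.396953
  p_C = (1/(1.0·√(2π)))·exp(−(1.9−3.4)²/(2·1.0²)) = 0.398942·exp(-1.12500) = 0.129518
  p_D = (1/(1.0·√(2π)))·exp(−(1.9−3.6)²/(2·1.0²)) = 0.398942·exp(-1.44500) = 0.0940491
Weight by the priors:
  P(Z=A)·p_A = 0.39 × 0.0656158 = 0.0255902
  P(Z=B)·p_B = 0.35 × 0.396953 = 0.138933
  P(Z=C)·p_C = 0.06 × 0.129518 = 0.00777106
  P(Z=D)·p_D = 0.20 × 0.0940491 = 0.0188098
Normaliser: 0.0255902 + 0.138933 + 0.00777106 + 0.0188098 = 0.191104
P(Cluster B | x) = 0.138933 / 0.191104 ≈ 0.7270

0.7270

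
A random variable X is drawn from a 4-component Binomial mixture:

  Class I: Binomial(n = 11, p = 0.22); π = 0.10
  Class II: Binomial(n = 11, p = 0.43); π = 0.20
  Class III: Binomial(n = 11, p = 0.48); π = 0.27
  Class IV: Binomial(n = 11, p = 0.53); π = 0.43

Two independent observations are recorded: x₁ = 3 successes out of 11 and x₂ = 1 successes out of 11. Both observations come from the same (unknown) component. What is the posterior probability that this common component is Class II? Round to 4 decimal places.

By Bayes' theorem, P(k | x) = P(Z=k) f_k(x) / Σ_j P(Z=j) f_j(x).
Since both observations come from the same component, the likelihood for component k is f_k(x₁)·f_k(x₂).
  p_I = [C(11,3)·0.22^3·0.78^8 = 165·0.010648·0.137011 = 0.240718] × [0.201726] = 0.0485591
  p_II = [C(11,3)·0.43^3·0.57^8 = 165·0.079507·0.0111429 = 0.14618] × [0.0171242] = 0.00250321
  p_III = [C(11,3)·0.48^3·0.52^8 = 165·0.110592·0.00534597 = 0.0975516] × [0.00763251] = 0.000744564
  p_IV = [C(11,3)·0.53^3·0.47^8 = 165·0.148877·0.00238113 = 0.0584917] × [0.00306653] = 0.000179367
Unnormalised posteriors:
  P(Z=I)·p_I = 0.10 × 0.0485591 = 0.00485591
  P(Z=II)·p_II = 0.20 × 0.00250321 = 0.000500643
  P(Z=III)·p_III = 0.27 × 0.000744564 = 0.000201032
  P(Z=IV)·p_IV = 0.43 × 0.000179367 = 7.71276e-05
Normaliser: 0.00485591 + 0.000500643 + 0.000201032 + 7.71276e-05 = 0.00563471
So the posterior for Class II is 0.000500643 / 0.00563471 ≈ 0.0888.

0.0888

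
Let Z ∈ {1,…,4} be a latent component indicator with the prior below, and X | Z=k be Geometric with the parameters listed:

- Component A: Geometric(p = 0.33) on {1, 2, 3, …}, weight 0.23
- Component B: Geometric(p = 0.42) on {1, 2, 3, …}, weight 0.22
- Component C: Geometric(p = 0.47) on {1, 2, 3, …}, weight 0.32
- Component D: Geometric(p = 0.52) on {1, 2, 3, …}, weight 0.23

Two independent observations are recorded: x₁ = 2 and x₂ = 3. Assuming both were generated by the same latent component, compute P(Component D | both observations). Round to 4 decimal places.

Posterior ∝ prior × likelihood, so P(k | x) ∝ π_k f_k(x); normalise over all components.
Since both observations come from the same component, the likelihood for component k is f_k(x₁)·f_k(x₂).
  p_A = [0.2211] × [0.148137] = 0.0327531
  p_B = [0.2436] × [0.141288] = 0.0344178
  p_C = [0.2491] × [0.132023] = 0.0328869
  p_D = [0.2496] × [0.119808] = 0.0299041
Multiply by the mixture weights:
  π_A·p_A = 0.23 × 0.0327531 = 0.00753321
  π_B·p_B = 0.22 × 0.0344178 = 0.00757191
  π_C·p_C = 0.32 × 0.0328869 = 0.0105238
  π_D·p_D = 0.23 × 0.0299041 = 0.00687794
Marginal: 0.00753321 + 0.00757191 + 0.0105238 + 0.00687794 = 0.0325069
P(Component D | x₁,x₂) = 0.00687794 / 0.0325069 ≈ 0.2116

0.2116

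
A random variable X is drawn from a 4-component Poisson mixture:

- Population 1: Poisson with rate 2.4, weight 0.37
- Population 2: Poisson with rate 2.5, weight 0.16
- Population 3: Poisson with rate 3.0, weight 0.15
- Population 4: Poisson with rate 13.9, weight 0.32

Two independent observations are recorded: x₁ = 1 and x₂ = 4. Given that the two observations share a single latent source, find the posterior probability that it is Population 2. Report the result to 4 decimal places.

0.2403

Posterior ∝ prior × likelihood, so P(k | x) ∝ P(Z=k) f_k(x); normalise over all components.
Since both observations come from the same component, the likelihood for component k is f_k(x₁)·f_k(x₂).
  L_1 = [e^(−2.4)·2.4^1/1! = 0.217723] × [0.125408] = 0.0273043
  L_2 = [e^(−2.5)·2.5^1/1! = 0.205212] × [0.133602] = 0.0274168
  L_3 = [e^(−3.0)·3.0^1/1! = 0.149361] × [0.168031] = 0.0250974
  L_4 = [e^(−13.9)·13.9^1/1! = 1.27738e-05] × [0.0014294] = 1.8259e-08
Multiply by the mixture weights:
  P(Z=1)·L_1 = 0.37 × 0.0273043 = 0.0101026
  P(Z=2)·L_2 = 0.16 × 0.0274168 = 0.00438668
  P(Z=3)·L_3 = 0.15 × 0.0250974 = 0.0037646
  P(Z=4)·L_4 = 0.32 × 1.8259e-08 = 5.84287e-09
Denominator: 0.0101026 + 0.00438668 + 0.0037646 + 5.84287e-09 = 0.0182539
Responsibility of Population 2: 0.00438668 / 0.0182539 ≈ 0.2403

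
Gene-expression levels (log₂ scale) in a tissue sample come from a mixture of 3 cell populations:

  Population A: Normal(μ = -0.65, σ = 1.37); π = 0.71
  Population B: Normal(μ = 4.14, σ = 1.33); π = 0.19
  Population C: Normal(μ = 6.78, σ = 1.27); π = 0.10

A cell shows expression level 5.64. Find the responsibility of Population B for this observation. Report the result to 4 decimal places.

0.5896

By Bayes' theorem, P(k | x) = π_k f_k(x) / Σ_j π_j f_j(x).
Evaluate each component's likelihood at the observed value:
  L_A = 7.70612e-06
  L_B = 0.158801
  L_C = 0.209961
Prior × likelihood for each component:
  π_A·L_A = 0.71 × 7.70612e-06 = 5.47135e-06
  π_B·L_B = 0.19 × 0.158801 = 0.0301721
  π_C·L_C = 0.10 × 0.209961 = 0.0209961
Marginal: 5.47135e-06 + 0.0301721 + 0.0209961 = 0.0511737
So the posterior for Population B is 0.0301721 / 0.0511737 ≈ 0.5896.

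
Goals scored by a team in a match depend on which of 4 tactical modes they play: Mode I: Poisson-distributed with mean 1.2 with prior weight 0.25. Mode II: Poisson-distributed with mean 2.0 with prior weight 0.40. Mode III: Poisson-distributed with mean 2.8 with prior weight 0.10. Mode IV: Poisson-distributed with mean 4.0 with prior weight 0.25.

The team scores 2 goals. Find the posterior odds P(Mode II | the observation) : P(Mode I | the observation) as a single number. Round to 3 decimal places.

1.997

Since P(k|x) ∝ π_k f_k(x), the posterior odds are π_i f_i(x) / (π_j f_j(x)).
Component likelihoods at x = 2 goals:
  L_I = 0.21686
  L_II = 0.270671
  L_III = 0.238375
  L_IV = 0.146525
Odds = (0.40/0.25) × (0.270671/0.21686) = 1.6 × 1.24814 ≈ 1.997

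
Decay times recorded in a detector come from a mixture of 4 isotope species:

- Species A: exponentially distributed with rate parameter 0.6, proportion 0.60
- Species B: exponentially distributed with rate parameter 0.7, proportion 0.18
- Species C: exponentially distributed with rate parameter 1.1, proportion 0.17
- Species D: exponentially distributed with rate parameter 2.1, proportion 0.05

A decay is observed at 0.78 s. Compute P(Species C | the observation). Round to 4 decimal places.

0.1992

Posterior ∝ prior × likelihood, so P(k | x) ∝ w_k f_k(x); normalise over all components.
Exponential densities:
  p_A = 0.6·e^(−0.6·0.78) = 0.6·e^(−0.4680) = 0.375752
  p_B = 0.7·e^(−0.7·0.78) = 0.7·e^(−0.5460) = 0.405484
  p_C = 1.1·e^(−1.1·0.78) = 1.1·e^(−0.8580) = 0.46641
  p_D = 2.1·e^(−2.1·0.78) = 2.1·e^(−1.6380) = 0.408174
Weight by the priors:
  w_A·p_A = 0.60 × 0.375752 = 0.225451
  w_B·p_B = 0.18 × 0.405484 = 0.072987
  w_C·p_C = 0.17 × 0.46641 = 0.0792897
  w_D·p_D = 0.05 × 0.408174 = 0.0204087
Denominator: 0.225451 + 0.072987 + 0.0792897 + 0.0204087 = 0.398137
So the posterior for Species C is 0.0792897 / 0.398137 ≈ 0.1992.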